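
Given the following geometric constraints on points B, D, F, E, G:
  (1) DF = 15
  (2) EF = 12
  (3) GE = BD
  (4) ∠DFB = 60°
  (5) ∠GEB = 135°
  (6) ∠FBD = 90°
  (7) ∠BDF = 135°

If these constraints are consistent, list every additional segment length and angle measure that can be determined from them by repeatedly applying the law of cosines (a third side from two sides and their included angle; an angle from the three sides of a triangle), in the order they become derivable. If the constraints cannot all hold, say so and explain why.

These constraints are not satisfiable: (4), (6) and (7) are the three interior angles of triangle DFB, which must sum to 180°, but 60° + 90° + 135° = 285°. No planar figure meets all of them, so nothing further can be derived.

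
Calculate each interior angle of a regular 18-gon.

Each interior angle of a regular n-gon is (n - 2) * 180 / n.
For n = 18: (18 - 2) * 180 / 18 = 2880/18 = 160 degrees.

160 degrees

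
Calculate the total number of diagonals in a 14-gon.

Total line segments between 14 vertices = C(14,2) = 91.
Subtract the 14 sides: 91 - 14 = 77 diagonals.

77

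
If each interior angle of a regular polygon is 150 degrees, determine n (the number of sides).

The exterior angle is the supplement of the interior angle: 180 - 150 = 30 degrees.
Since the exterior angles of any convex polygon sum to 360 degrees, the number of sides is 360 / 30 = 12.

12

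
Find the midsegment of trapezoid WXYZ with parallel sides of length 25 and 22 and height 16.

The midsegment of a trapezoid = (base1 + base2) / 2
midsegment = (25 + 22) / 2
midsegment = 47 / 2
midsegment = 47/2

47/2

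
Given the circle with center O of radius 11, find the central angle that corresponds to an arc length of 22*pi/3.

The full circumference is 2πr = 22*pi.
The arc is 22*pi/3 / 22*pi = 1/3 of the full circle.
So the central angle = 1/3 × 360° = 120°.

120°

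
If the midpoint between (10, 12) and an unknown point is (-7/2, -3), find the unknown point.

Using the midpoint formula: M = ((x1 + x2)/2, (y1 + y2)/2)
We know M = (-7/2, -3) and M = (10, 12)
For x: -7/2 = (10 + x2)/2, so x2 = 2*-7/2 - 10 = -17
For y: -3 = (12 + y2)/2, so y2 = 2*-3 - 12 = -18
J = (-17, -18)

(-17, -18)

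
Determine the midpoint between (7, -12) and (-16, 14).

The midpoint is the point halfway along the segment.
Move half the horizontal distance: 7 + (-16 - 7)/2 = 7 + -23/2 = -9/2
Move half the vertical distance: -12 + (14 - -12)/2 = -12 + 26/2 = 1
Midpoint = (-9/2, 1)

(-9/2, 1)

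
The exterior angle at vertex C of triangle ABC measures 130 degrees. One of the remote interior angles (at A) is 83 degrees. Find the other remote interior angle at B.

The exterior angle theorem states that an exterior angle equals the sum of the two non-adjacent interior angles.
So 130 = 83 + angle B, which gives angle B = 130 - 83 = 47 degrees.

47 degrees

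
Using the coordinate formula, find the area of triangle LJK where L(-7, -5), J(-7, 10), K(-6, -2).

The Shoelace formula computes the area from vertex coordinates by summing cross products.
For vertices (-7,-5), (-7,10), (-6,-2):
Signed sum = -7*10 - -7*-5 + -7*-2 - -6*10 + -6*-5 - -7*-2
= -105 + 74 + 16 = -15
Area = (1/2)|-15| = 15/2.

15/2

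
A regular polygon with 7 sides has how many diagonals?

The number of diagonals in an n-gon is n(n - 3)/2.
For n = 7: 7(7 - 3)/2 = 7 × 4 / 2 = 14.

14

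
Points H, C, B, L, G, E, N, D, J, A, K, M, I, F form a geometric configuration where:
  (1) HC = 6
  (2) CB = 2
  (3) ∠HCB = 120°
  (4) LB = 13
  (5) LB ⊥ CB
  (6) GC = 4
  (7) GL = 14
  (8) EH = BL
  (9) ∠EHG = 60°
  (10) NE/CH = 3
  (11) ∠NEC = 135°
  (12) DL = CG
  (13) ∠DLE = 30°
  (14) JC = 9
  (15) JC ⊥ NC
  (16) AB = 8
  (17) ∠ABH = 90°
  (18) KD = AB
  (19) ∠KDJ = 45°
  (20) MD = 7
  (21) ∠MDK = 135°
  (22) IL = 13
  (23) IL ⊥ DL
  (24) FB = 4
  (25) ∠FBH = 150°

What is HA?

Step 1: By the law of cosines on triangle BCH: BH² = 2² + 6² − 2·2·6·cos(120°) = 52, so BH = 2·√13.
Step 2: By the law of cosines on triangle HBA: HA² = (2·√13)² + 8² − 2·2·√13·8·cos(90°) = 116, so HA = 2·√29.

Therefore, the length of HA = 2·√29.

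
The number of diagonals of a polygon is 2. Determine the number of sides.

Using d = n(n - 3)/2, we solve 2 = n(n - 3)/2.
So n(n - 3) = 4.
Testing n = 4: 4 * 1 = 4 = 4. Correct.
The polygon has 4 sides.

4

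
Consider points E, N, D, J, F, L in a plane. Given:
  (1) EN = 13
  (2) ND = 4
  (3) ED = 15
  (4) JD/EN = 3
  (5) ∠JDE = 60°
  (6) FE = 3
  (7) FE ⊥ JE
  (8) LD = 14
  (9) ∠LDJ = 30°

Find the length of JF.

From the given relations: JD = 3·EN = 3·13 = 39.
Step 1: By the law of cosines on triangle EDJ: EJ² = 15² + 39² − 2·15·39·cos(60°) = 1161, so EJ = 3·√129.
Step 2: By the law of cosines on triangle JEF: JF² = (3·√129)² + 3² − 2·3·√129·3·cos(90°) = 1170, so JF = 3·√130.

Therefore, the length of JF = 3·√130.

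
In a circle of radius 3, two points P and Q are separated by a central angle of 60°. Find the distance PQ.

Chord length = 2r sin(θ/2)
= 2 × 3 × sin(60°/2)
= 2 × 3 × sin(30°)
= 3

3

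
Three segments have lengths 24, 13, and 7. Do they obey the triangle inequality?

The longest side is 24. The other two sides sum to 7 + 13 = 20.
Since 20 ≤ 24, the two shorter sides cannot reach around to close the triangle.

No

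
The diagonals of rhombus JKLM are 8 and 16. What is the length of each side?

The diagonals of a rhombus bisect each other at right angles.
Half-diagonals: 8/2 = 4 and 16/2 = 8
side = sqrt(4^2 + 8^2)
side = sqrt(16 + 64)
side = sqrt(80) = 4*sqrt(5)

4*sqrt(5)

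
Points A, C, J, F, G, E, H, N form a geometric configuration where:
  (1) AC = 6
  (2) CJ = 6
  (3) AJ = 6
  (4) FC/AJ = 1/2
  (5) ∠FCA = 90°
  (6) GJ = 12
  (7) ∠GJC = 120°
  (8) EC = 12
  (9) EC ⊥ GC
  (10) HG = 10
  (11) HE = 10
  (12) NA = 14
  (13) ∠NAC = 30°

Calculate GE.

Step 1: By the law of cosines on triangle CJG: CG² = 6² + 12² − 2·6·12·cos(120°) = 252, so CG = 6·√7.
Step 2: By the law of cosines on triangle GCE: GE² = (6·√7)² + 12² − 2·6·√7·12·cos(90°) = 396, so GE = 6·√11.

Therefore, the length of GE = 6·√11.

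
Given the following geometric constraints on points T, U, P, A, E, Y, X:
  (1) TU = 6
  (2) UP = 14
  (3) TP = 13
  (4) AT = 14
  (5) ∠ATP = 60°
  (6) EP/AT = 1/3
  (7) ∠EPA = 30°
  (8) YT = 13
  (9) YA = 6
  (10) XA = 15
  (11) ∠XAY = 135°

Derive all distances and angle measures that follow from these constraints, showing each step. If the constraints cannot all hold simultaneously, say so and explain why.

The constraints are consistent.

From the given relations:
  EP = 1/3·AT = 1/3·14 ≈ 4.67

Step 1: From PT = 13, TA = 14, and ∠PTA = 60°, by the law of cosines:
  PA² = PT² + TA² - 2·PT·TA·cos(60°) = 169 + 196 - 182 = 183
  PA = √183

Step 2: From YA = 6, AX = 15, and ∠YAX = 135°, by the law of cosines:
  YX² = YA² + AX² - 2·YA·AX·cos(135°) = 36 + 225 + 127.3 = 388.3
  YX ≈ 19.7

Step 3: From TA = 14, TY = 13, AY = 6, by the inverse law of cosines:
  cos(∠ATY) = (TA² + TY² - AY²) / (2·TA·TY)
  ∠ATY = 25.33°

Step 4: From TP = 13, TU = 6, PU = 14, by the inverse law of cosines:
  cos(∠PTU) = (TP² + TU² - PU²) / (2·TP·TU)
  ∠PTU = 86.69°

Step 5: From UP = 14, UT = 6, PT = 13, by the inverse law of cosines:
  cos(∠PUT) = (UP² + UT² - PT²) / (2·UP·UT)
  ∠PUT = 67.98°

Step 6: From PT = 13, PU = 14, TU = 6, by the inverse law of cosines:
  cos(∠TPU) = (PT² + PU² - TU²) / (2·PT·PU)
  ∠TPU = 25.33°

Step 7: From AT = 14, AY = 6, TY = 13, by the inverse law of cosines:
  cos(∠TAY) = (AT² + AY² - TY²) / (2·AT·AY)
  ∠TAY = 67.98°

Step 8: From YA = 6, YT = 13, AT = 14, by the inverse law of cosines:
  cos(∠AYT) = (YA² + YT² - AT²) / (2·YA·YT)
  ∠AYT = 86.69°

Step 9: From AP = √183, PE = 4.67, and ∠APE = 30°, by the law of cosines:
  AE² = AP² + PE² - 2·AP·PE·cos(30°) = 183 + 21.78 - 109.3 = 95.43
  AE ≈ 9.77

Step 10: From PA = √183, PT = 13, AT = 14, by the inverse law of cosines:
  cos(∠APT) = (PA² + PT² - AT²) / (2·PA·PT)
  ∠APT = 63.67°

Step 11: From AP = √183, AT = 14, PT = 13, by the inverse law of cosines:
  cos(∠PAT) = (AP² + AT² - PT²) / (2·AP·AT)
  ∠PAT = 56.33°

Step 12: From YA = 6, YX = 19.7, AX = 15, by the inverse law of cosines:
  cos(∠AYX) = (YA² + YX² - AX²) / (2·YA·YX)
  ∠AYX = 32.57°

Step 13: From XA = 15, XY = 19.7, AY = 6, by the inverse law of cosines:
  cos(∠AXY) = (XA² + XY² - AY²) / (2·XA·XY)
  ∠AXY = 12.43°

Step 14: From AE = 9.77, AP = √183, EP = 4.67, by the inverse law of cosines:
  cos(∠EAP) = (AE² + AP² - EP²) / (2·AE·AP)
  ∠EAP = 13.82°

Step 15: From EA = 9.77, EP = 4.67, AP = √183, by the inverse law of cosines:
  cos(∠AEP) = (EA² + EP² - AP²) / (2·EA·EP)
  ∠AEP = 136.18°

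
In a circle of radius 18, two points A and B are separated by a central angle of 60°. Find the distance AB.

Chord length = 2r sin(θ/2)
= 2 × 18 × sin(60°/2)
= 2 × 18 × sin(30°)
= 18

18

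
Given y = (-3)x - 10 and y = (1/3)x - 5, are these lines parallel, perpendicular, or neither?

Slope of line 1: m1 = -3
Slope of line 2: m2 = 1/3
m1 * m2 = -1, so perpendicular.

Perpendicular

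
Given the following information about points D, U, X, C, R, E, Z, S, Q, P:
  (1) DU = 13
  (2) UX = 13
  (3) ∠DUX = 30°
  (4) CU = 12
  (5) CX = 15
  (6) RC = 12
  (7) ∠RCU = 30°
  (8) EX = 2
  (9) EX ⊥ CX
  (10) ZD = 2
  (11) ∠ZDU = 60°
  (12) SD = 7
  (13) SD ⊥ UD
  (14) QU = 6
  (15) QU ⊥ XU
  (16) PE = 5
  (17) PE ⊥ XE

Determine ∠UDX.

Step 1: By the law of cosines on triangle DUX: DX² = 13² + 13² − 2·13·13·cos(30°) = 45.28, so DX ≈ 6.73.
Step 2: By the inverse law of cosines on triangle UDX: cos(∠UDX) = (13² + 6.73² − 13²) / (2·13·6.73) = 45.28/174.96 = 0.2588, so ∠UDX = 75°.

Therefore, the measure of angle ∠UDX = 75°.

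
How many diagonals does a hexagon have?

The number of diagonals in an n-gon is n(n - 3)/2.
For n = 6: 6(6 - 3)/2 = 6 × 3 / 2 = 9.

9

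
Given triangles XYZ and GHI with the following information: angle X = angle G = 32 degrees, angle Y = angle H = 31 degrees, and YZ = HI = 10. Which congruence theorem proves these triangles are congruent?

The given information provides:
angle X = angle G = 32 degrees, angle Y = angle H = 31 degrees, and YZ = HI = 10
This matches the AAS congruence theorem.
Two pairs of corresponding angles and a non-included side are equal (Angle-Angle-Side).

AAS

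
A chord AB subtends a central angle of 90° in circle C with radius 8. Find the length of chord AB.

Chord length = 2r sin(θ/2)
= 2 × 8 × sin(90°/2)
= 2 × 8 × sin(45°)
= 8*sqrt(2)

8*sqrt(2)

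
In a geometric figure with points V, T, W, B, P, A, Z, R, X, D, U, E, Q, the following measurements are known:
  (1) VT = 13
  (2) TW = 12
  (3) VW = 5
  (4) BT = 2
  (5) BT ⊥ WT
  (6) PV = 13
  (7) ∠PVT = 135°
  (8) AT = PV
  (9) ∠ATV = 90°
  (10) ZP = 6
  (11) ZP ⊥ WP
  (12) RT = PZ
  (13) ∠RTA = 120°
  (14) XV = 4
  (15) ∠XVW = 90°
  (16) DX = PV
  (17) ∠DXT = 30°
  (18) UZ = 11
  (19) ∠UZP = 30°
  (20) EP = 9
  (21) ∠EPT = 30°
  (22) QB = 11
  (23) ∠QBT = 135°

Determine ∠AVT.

From the given relations: AT = PV = 13.
Step 1: By the law of cosines on triangle VTA: VA² = 13² + 13² − 2·13·13·cos(90°) = 338, so VA = 13·√2.
Step 2: By the inverse law of cosines on triangle AVT: cos(∠AVT) = ((13·√2)² + 13² − 13²) / (2·13·√2·13) = 338/478 = 0.7071, so ∠AVT = 45°.

Therefore, the measure of angle ∠AVT = 45°.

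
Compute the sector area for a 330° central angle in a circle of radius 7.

The full circle has area πr² = π(7)² = 49*pi.
The sector covers 330° out of 360°, a fraction of 11/12.
Sector area = 49*pi × 11/12 = 539*pi/12.

539*pi/12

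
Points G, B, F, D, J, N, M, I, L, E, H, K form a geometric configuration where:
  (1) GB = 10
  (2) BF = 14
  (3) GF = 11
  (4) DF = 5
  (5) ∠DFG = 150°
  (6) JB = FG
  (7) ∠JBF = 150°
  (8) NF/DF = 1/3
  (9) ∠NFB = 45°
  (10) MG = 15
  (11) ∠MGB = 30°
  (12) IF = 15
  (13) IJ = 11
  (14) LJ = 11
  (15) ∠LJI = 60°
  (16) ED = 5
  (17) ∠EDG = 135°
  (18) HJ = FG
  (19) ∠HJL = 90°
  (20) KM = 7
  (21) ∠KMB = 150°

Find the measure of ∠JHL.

From the given relations: HJ = FG = 11.
Step 1: By the law of cosines on triangle HJL: HL² = 11² + 11² − 2·11·11·cos(90°) = 242, so HL = 11·√2.
Step 2: By the inverse law of cosines on triangle JHL: cos(∠JHL) = (11² + (11·√2)² − 11²) / (2·11·11·√2) = 242/342.24 = 0.7071, so ∠JHL = 45°.

Therefore, the measure of angle ∠JHL = 45°.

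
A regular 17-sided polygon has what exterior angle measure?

Each exterior angle of a regular n-gon is 360 / n.
For n = 17: 360 / 17 = 360/17 degrees.

360/17 degrees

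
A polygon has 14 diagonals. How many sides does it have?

Using d = n(n - 3)/2, we solve 14 = n(n - 3)/2.
So n(n - 3) = 28.
Testing n = 7: 7 * 4 = 28 = 28. Correct.
The polygon has 7 sides.

7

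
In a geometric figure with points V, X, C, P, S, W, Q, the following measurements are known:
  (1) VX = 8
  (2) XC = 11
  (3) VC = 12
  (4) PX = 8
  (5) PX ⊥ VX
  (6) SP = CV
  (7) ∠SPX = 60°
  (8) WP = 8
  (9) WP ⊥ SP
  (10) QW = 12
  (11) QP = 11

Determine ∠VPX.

Step 1: By the law of cosines on triangle PXV: PV² = 8² + 8² − 2·8·8·cos(90°) = 128, so PV = 8·√2.
Step 2: By the inverse law of cosines on triangle VPX: cos(∠VPX) = ((8·√2)² + 8² − 8²) / (2·8·√2·8) = 128/181.02 = 0.7071, so ∠VPX = 45°.

Therefore, the measure of angle ∠VPX = 45°.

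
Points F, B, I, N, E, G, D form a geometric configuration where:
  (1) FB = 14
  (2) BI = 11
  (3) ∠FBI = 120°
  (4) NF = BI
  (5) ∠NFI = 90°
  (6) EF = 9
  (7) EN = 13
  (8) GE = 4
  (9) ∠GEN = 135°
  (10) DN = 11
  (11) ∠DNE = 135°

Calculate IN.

From the given relations: NF = BI = 11.
Step 1: By the law of cosines on triangle FBI: FI² = 14² + 11² − 2·14·11·cos(120°) = 471, so FI ≈ 21.7.
Step 2: By the law of cosines on triangle IFN: IN² = 21.7² + 11² − 2·21.7·11·cos(90°) = 592, so IN = 4·√37.

Therefore, the length of IN = 4·√37.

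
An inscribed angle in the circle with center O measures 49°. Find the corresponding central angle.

The inscribed angle theorem states that a central angle is always twice any inscribed angle that subtends the same arc.
Since the inscribed angle is 49°, the central angle = 2 × 49° = 98°.

98°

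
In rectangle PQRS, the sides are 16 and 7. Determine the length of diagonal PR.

Using the Pythagorean theorem:
d² = 16² + 7² = 256 + 49 = 305
d = sqrt(305)

sqrt(305)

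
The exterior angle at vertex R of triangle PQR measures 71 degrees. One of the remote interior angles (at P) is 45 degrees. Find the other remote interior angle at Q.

The exterior angle theorem states that an exterior angle equals the sum of the two non-adjacent interior angles.
So 71 = 45 + angle Q, which gives angle Q = 71 - 45 = 26 degrees.

26 degrees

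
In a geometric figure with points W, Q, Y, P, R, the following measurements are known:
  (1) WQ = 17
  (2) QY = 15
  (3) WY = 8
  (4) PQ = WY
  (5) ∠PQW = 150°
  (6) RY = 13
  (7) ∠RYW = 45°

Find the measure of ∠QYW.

Step 1: By the inverse law of cosines on triangle QYW: cos(∠QYW) = (15² + 8² − 17²) / (2·15·8) = 0/240 = 0, so ∠QYW = 90°.

Therefore, the measure of angle ∠QYW = 90°.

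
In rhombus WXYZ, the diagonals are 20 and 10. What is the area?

The diagonals of a rhombus divide it into four right triangles.
Each triangle has legs 20/ 2 = 10 and 10/2 = 5, so each has area (1/2)*10*5 = 25.
Four such triangles give total area = (d1 * d2) / 2 = 100.

100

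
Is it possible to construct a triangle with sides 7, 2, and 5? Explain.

The longest side is 7. The other two sides sum to 2 + 5 = 7.
Since 7 ≤ 7, the two shorter sides cannot reach around to close the triangle.

No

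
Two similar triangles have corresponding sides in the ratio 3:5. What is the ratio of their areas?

Area ratio = (side ratio)^2 = (3/5)^2 = 9:25.

9:25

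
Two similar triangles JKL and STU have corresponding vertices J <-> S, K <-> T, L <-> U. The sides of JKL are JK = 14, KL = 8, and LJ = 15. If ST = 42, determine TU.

k = 42/14 = 3. TU = 3 * 8 = 24.

24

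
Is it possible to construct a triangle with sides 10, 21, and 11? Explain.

Check the triangle inequality: 10 + 11 = 21 ≤ 21.
Since the sum of two sides does not exceed the third, no triangle can be formed.

No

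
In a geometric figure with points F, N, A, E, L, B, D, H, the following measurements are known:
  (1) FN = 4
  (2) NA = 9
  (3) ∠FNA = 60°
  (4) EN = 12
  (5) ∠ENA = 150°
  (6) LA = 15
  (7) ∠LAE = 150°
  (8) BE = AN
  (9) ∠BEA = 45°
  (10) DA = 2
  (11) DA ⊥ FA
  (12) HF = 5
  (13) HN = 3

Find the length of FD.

Step 1: By the law of cosines on triangle FNA: FA² = 4² + 9² − 2·4·9·cos(60°) = 61, so FA = √61.
Step 2: By the law of cosines on triangle FAD: FD² = √61² + 2² − 2·√61·2·cos(90°) = 65, so FD = √65.

Therefore, the length of FD = √65.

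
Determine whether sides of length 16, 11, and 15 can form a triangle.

Check all three triangle inequalities:
16 + 11 = 27 > 15 ✓
16 + 15 = 31 > 11 ✓
11 + 15 = 26 > 16 ✓
All conditions hold, so these sides form a valid triangle.

Yes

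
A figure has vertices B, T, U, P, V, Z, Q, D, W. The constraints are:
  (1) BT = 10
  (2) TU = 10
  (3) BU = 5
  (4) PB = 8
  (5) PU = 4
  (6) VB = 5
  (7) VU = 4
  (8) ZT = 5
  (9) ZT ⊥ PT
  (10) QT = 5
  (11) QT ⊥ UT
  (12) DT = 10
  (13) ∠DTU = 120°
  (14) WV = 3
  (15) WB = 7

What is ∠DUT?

Step 1: By the law of cosines on triangle UTD: UD² = 10² + 10² − 2·10·10·cos(120°) = 300, so UD = 10·√3.
Step 2: By the inverse law of cosines on triangle DUT: cos(∠DUT) = ((10·√3)² + 10² − 10²) / (2·10·√3·10) = 300/346.41 = 0.866, so ∠DUT = 30°.

Therefore, the measure of angle ∠DUT = 30°.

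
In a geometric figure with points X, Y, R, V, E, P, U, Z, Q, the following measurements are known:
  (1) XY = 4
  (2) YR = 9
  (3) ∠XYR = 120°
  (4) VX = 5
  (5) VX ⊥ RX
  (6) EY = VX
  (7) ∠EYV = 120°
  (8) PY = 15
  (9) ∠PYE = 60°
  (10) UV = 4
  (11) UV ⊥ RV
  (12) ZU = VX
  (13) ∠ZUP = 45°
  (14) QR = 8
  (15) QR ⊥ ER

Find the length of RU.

Step 1: By the law of cosines on triangle XYR: XR² = 4² + 9² − 2·4·9·cos(120°) = 133, so XR = √133.
Step 2: By the law of cosines on triangle VXR: VR² = 5² + √133² − 2·5·√133·cos(90°) = 158, so VR = √158.
Step 3: By the law of cosines on triangle RVU: RU² = √158² + 4² − 2·√158·4·cos(90°) = 174, so RU = √174.

Therefore, the length of RU = √174.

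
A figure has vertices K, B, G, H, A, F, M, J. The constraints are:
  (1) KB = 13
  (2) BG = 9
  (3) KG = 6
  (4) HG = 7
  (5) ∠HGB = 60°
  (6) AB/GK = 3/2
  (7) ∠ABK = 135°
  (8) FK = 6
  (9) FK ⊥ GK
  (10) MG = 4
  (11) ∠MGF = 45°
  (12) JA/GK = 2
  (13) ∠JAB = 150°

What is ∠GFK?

Step 1: By the law of cosines on triangle FKG: FG² = 6² + 6² − 2·6·6·cos(90°) = 72, so FG = 6·√2.
Step 2: By the inverse law of cosines on triangle GFK: cos(∠GFK) = ((6·√2)² + 6² − 6²) / (2·6·√2·6) = 72/101.82 = 0.7071, so ∠GFK = 45°.

Therefore, the measure of angle ∠GFK = 45°.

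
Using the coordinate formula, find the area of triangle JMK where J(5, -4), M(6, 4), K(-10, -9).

The Shoelace formula computes the area from vertex coordinates by summing cross products.
For vertices (5,-4), (6,4), (-10,-9):
Signed sum = 5*4 - 6*-4 + 6*-9 - -10*4 + -10*-4 - 5*-9
= 44 + -14 + 85 = 115
Area = (1/2)|115| = 115/2.

115/2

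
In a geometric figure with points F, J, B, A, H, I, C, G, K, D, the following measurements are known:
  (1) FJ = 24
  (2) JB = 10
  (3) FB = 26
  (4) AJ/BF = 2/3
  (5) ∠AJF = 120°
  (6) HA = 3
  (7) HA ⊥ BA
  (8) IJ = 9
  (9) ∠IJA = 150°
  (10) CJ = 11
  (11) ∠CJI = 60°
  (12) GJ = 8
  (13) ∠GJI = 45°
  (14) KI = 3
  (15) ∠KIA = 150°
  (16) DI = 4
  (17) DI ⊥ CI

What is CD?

Step 1: By the law of cosines on triangle CJI: CI² = 11² + 9² − 2·11·9·cos(60°) = 103, so CI = √103.
Step 2: By the law of cosines on triangle CID: CD² = √103² + 4² − 2·√103·4·cos(90°) = 119, so CD = √119.

Therefore, the length of CD = √119.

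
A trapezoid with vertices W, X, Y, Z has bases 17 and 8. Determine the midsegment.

The midsegment of a trapezoid = (base1 + base2) / 2
midsegment = (17 + 8) / 2
midsegment = 25 / 2
midsegment = 25/2

25/2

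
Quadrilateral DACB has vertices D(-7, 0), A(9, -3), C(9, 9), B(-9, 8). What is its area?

Shoelace: sum of cross terms = 338, Area = (1/2)|338| = 169

169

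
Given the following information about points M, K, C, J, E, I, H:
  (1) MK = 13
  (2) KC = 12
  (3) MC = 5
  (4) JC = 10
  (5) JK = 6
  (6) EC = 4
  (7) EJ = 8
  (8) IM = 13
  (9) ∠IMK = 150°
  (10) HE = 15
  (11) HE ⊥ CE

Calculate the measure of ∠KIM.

Step 1: By the law of cosines on triangle IMK: IK² = 13² + 13² − 2·13·13·cos(150°) = 630.72, so IK ≈ 25.11.
Step 2: By the inverse law of cosines on triangle KIM: cos(∠KIM) = (25.11² + 13² − 13²) / (2·25.11·13) = 630.72/652.97 = 0.9659, so ∠KIM = 15°.

Therefore, the measure of angle ∠KIM = 15°.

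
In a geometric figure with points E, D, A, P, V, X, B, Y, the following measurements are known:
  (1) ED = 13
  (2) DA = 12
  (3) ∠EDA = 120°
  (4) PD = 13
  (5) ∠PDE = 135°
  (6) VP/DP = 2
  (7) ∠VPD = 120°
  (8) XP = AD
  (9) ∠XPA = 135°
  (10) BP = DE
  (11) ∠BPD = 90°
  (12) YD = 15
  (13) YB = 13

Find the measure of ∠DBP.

From the given relations: BP = DE = 13.
Step 1: By the law of cosines on triangle BPD: BD² = 13² + 13² − 2·13·13·cos(90°) = 338, so BD = 13·√2.
Step 2: By the inverse law of cosines on triangle DBP: cos(∠DBP) = ((13·√2)² + 13² − 13²) / (2·13·√2·13) = 338/478 = 0.7071, so ∠DBP = 45°.

Therefore, the measure of angle ∠DBP = 45°.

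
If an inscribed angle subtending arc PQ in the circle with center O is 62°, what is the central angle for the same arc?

The inscribed angle theorem states that a central angle is always twice any inscribed angle that subtends the same arc.
Since the inscribed angle is 62°, the central angle = 2 × 62° = 124°.

124°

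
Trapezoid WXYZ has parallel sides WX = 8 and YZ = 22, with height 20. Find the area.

Area = (8 + 22) * 20 / 2 = 600 / 2 = 300

300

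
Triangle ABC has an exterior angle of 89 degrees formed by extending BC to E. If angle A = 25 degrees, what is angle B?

The exterior angle theorem states that an exterior angle equals the sum of the two non-adjacent interior angles.
So 89 = 25 + angle B, which gives angle B = 89 - 25 = 64 degrees.

64 degrees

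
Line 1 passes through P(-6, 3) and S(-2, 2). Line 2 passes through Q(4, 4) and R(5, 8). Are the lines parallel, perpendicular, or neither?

Slope of line 1: m1 = (2 - 3)/(-2 - -6) = -1/4 = -1/4
Slope of line 2: m2 = (8 - 4)/(5 - 4) = 4/1 = 4
m1 * m2 = (-1/4) * (4) = -1 = -1, so the lines are perpendicular.

Perpendicular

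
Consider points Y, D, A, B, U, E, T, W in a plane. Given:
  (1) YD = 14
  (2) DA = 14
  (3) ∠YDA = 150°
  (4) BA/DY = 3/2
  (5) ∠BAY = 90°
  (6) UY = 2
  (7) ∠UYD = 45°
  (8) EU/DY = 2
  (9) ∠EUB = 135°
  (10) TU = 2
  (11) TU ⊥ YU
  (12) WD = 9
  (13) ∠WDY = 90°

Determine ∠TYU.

Step 1: By the law of cosines on triangle YUT: YT² = 2² + 2² − 2·2·2·cos(90°) = 8, so YT = 2·√2.
Step 2: By the inverse law of cosines on triangle TYU: cos(∠TYU) = ((2·√2)² + 2² − 2²) / (2·2·√2·2) = 8/11.31 = 0.7071, so ∠TYU = 45°.

Therefore, the measure of angle ∠TYU = 45°.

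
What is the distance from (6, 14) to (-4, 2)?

d = sqrt((-4 - 6)^2 + (2 - 14)^2)
d = sqrt(-10^2 + -12^2)
d = sqrt(100 + 144)
d = sqrt(244) = 2*sqrt(61)

2*sqrt(61)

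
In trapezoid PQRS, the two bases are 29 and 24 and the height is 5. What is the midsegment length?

The midsegment of a trapezoid = (base1 + base2) / 2
midsegment = (29 + 24) / 2
midsegment = 53 / 2
midsegment = 53/2

53/2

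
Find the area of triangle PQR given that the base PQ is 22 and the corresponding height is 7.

A triangle's area is half the area of a rectangle with the same base and height.
Area = (1/2) * 22 * 7 = 77.

77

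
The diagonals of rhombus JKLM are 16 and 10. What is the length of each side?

In a rhombus, the diagonals bisect each other perpendicularly, creating four congruent right triangles.
Each triangle has legs 8 (half of 16) and 5 (half of 10).
The hypotenuse of each right triangle is a side of the rhombus:
side = sqrt(8^2 + 5^2) = sqrt(89)

sqrt(89)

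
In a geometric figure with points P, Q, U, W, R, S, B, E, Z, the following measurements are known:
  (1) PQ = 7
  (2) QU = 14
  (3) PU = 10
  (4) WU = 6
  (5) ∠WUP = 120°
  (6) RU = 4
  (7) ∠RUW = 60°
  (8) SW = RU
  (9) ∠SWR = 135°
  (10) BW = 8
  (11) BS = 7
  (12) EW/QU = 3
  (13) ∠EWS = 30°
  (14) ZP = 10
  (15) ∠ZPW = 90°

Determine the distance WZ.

Step 1: By the law of cosines on triangle PUW: PW² = 10² + 6² − 2·10·6·cos(120°) = 196, so PW = 14.
Step 2: By the law of cosines on triangle WPZ: WZ² = 14² + 10² − 2·14·10·cos(90°) = 296, so WZ = 2·√74.

Therefore, the length of WZ = 2·√74.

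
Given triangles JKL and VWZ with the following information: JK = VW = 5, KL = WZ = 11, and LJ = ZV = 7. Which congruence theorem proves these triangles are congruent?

The given information provides:
JK = VW = 5, KL = WZ = 11, and LJ = ZV = 7
This matches the SSS congruence theorem.
All three pairs of corresponding sides are equal (Side-Side-Side).

SSS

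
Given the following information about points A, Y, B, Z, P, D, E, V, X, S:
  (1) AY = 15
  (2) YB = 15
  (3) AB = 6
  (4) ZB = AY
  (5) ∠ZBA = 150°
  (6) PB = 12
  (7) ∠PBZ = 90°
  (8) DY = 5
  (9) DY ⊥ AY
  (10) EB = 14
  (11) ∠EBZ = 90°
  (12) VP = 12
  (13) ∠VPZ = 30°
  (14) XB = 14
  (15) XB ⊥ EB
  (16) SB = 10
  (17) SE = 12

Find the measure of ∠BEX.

Step 1: By the law of cosines on triangle EBX: EX² = 14² + 14² − 2·14·14·cos(90°) = 392, so EX = 14·√2.
Step 2: By the inverse law of cosines on triangle BEX: cos(∠BEX) = (14² + (14·√2)² − 14²) / (2·14·14·√2) = 392/554.37 = 0.7071, so ∠BEX = 45°.

Therefore, the measure of angle ∠BEX = 45°.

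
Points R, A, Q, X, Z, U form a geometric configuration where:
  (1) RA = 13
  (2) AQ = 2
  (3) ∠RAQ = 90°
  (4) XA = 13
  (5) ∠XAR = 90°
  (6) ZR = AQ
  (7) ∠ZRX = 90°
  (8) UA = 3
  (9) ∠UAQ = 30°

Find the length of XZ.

From the given relations: ZR = AQ = 2.
Step 1: By the law of cosines on triangle XAR: XR² = 13² + 13² − 2·13·13·cos(90°) = 338, so XR = 13·√2.
Step 2: By the law of cosines on triangle XRZ: XZ² = (13·√2)² + 2² − 2·13·√2·2·cos(90°) = 342, so XZ = 3·√38.

Therefore, the length of XZ = 3·√38.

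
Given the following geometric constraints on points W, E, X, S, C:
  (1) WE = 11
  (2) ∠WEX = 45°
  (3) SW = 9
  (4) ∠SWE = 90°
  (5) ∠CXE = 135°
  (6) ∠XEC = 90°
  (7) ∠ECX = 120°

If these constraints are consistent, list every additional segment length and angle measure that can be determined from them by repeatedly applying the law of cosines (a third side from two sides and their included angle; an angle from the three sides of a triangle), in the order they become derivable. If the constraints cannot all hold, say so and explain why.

These constraints are not satisfiable: (5), (6) and (7) are the three interior angles of triangle CXE, which must sum to 180°, but 135° + 90° + 120° = 345°. No planar figure meets all of them, so nothing further can be derived.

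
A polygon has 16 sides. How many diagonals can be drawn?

The number of diagonals in an n-gon is n(n - 3)/2.
For n = 16: 16(16 - 3)/2 = 16 × 13 / 2 = 104.

104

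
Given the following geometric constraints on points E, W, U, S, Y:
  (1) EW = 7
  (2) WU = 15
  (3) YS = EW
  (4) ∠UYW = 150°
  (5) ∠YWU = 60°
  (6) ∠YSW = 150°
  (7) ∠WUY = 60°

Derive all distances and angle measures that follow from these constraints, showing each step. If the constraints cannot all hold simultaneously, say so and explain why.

These constraints are not satisfiable: (4), (5) and (7) are the three interior angles of triangle UYW, which must sum to 180°, but 150° + 60° + 60° = 270°. No planar figure meets all of them, so nothing further can be derived.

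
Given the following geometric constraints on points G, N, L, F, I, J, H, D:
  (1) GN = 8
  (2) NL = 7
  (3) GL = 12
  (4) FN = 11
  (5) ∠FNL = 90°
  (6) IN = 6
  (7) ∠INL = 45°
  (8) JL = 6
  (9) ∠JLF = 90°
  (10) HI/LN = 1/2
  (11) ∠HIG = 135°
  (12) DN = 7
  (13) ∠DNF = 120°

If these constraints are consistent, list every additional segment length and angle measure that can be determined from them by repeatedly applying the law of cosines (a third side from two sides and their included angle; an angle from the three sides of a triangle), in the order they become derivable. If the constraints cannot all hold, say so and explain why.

The constraints are consistent. Derivable facts, in order:
After 1 step:
- FD ≈ 15.72
- LF = √170
- LI ≈ 5.06
- ∠GLN = 39.84°
- ∠GNL = 106.07°
- ∠LGN = 34.09°
After 2 steps:
- FJ ≈ 14.35
- ∠DFN = 22.69°
- ∠FDN = 37.31°
- ∠FLN = 57.53°
- ∠ILN = 56.98°
- ∠LFN = 32.47°
- ∠LIN = 78.02°
After 3 steps:
- ∠FJL = 65.29°
- ∠JFL = 24.71°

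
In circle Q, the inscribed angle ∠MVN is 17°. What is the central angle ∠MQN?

The inscribed angle theorem states that a central angle is always twice any inscribed angle that subtends the same arc.
Since the inscribed angle is 17°, the central angle = 2 × 17° = 34°.

34°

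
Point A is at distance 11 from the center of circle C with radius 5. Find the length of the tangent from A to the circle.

The tangent, radius, and line from the external point to the center form a right triangle.
The right angle is where the tangent meets the radius.
By the Pythagorean theorem: tangent² + 5² = 11²
tangent² = 121 - 25 = 96
tangent = 4*sqrt(6)

4*sqrt(6)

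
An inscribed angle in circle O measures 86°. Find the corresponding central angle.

By the inscribed angle theorem, the central angle is twice the inscribed angle.
Central angle = 2 × 86° = 172°

172°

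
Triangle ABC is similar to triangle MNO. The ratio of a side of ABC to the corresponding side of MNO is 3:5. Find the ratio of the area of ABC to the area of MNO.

Area ratio = (side ratio)^2 = (3/5)^2 = 9:25.

9:25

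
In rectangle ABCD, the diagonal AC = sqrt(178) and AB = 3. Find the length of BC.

b = sqrt(d^2 - a^2) = sqrt(178 - 9) = sqrt(169) = 13

13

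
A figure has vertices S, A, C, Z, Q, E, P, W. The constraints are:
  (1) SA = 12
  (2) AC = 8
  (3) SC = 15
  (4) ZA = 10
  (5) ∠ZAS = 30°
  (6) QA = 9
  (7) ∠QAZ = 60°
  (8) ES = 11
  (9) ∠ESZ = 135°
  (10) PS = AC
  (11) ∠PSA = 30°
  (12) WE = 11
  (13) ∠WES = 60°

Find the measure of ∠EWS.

Step 1: By the law of cosines on triangle WES: WS² = 11² + 11² − 2·11·11·cos(60°) = 121, so WS = 11.
Step 2: By the inverse law of cosines on triangle EWS: cos(∠EWS) = (11² + 11² − 11²) / (2·11·11) = 121/242 = 0.5, so ∠EWS = 60°.

Therefore, the measure of angle ∠EWS = 60°.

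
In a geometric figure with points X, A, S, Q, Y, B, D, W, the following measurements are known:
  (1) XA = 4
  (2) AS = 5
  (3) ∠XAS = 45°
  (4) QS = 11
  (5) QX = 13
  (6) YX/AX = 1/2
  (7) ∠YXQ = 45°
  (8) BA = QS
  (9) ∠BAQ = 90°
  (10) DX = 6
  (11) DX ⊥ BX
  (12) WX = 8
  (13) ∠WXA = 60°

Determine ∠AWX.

Step 1: By the law of cosines on triangle WXA: WA² = 8² + 4² − 2·8·4·cos(60°) = 48, so WA = 4·√3.
Step 2: By the inverse law of cosines on triangle AWX: cos(∠AWX) = ((4·√3)² + 8² − 4²) / (2·4·√3·8) = 96/110.85 = 0.866, so ∠AWX = 30°.

Therefore, the measure of angle ∠AWX = 30°.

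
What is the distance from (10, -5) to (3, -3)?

d = sqrt((3 - 10)^2 + (-3 - -5)^2)
d = sqrt(-7^2 + 2^2)
d = sqrt(49 + 4)
d = sqrt(53)

sqrt(53)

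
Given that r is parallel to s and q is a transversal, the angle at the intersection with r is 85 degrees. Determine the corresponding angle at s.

Corresponding angles formed by parallel lines and a transversal are equal.
The given angle is 85 degrees.
The corresponding angle = 85 degrees.

85 degrees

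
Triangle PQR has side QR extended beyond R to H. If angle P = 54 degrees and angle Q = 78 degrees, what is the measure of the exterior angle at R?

The interior angle at R is 180 - 54 - 78 = 48 degrees.
The exterior angle and interior angle at R are supplementary:
Exterior angle = 180 - 48 = 132 degrees.

132 degrees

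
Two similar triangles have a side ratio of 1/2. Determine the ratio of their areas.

Area scales with the square of linear dimensions. If every length is multiplied by 1/2, then the area is multiplied by (1/2)^2 = 1/4.
The area ratio is 1:4.

1:4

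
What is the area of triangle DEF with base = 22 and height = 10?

Area = (1/2)(22)(10) = 110

110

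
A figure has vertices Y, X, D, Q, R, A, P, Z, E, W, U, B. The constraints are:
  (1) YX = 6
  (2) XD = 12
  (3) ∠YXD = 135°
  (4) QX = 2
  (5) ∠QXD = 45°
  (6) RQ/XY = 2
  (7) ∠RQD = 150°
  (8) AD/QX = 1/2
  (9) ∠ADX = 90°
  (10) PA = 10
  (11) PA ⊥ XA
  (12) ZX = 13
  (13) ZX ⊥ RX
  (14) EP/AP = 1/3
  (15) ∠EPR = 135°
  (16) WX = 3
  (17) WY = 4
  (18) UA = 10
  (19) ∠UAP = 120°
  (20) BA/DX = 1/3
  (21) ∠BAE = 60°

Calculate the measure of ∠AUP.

Step 1: By the law of cosines on triangle UAP: UP² = 10² + 10² − 2·10·10·cos(120°) = 300, so UP = 10·√3.
Step 2: By the inverse law of cosines on triangle AUP: cos(∠AUP) = (10² + (10·√3)² − 10²) / (2·10·10·√3) = 300/346.41 = 0.866, so ∠AUP = 30°.

Therefore, the measure of angle ∠AUP = 30°.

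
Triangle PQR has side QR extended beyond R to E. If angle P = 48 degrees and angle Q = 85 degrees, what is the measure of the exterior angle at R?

Exterior angle = 48 + 85 = 133 degrees (exterior angle theorem).

133 degrees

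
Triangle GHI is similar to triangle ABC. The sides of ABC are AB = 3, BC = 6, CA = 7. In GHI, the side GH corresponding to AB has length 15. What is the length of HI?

Similar triangles have proportional sides. Setting up the proportion:
GH / AB = HI / BC
15 / 3 = HI / 6
HI = 6 * 15 / 3 = 30.

30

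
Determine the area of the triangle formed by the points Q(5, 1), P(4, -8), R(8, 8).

Shoelace: Area = (1/2)|5(-8-8) + 4(8-1) + 8(1--8)| = (1/2)(20) = 10

10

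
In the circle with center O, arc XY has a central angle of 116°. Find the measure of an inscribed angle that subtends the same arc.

By the inscribed angle theorem, the inscribed angle is half the central angle.
Inscribed angle = 116° / 2 = 58°

58°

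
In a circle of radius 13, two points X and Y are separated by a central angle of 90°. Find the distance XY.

Chord length = 2r sin(θ/2)
= 2 × 13 × sin(90°/2)
= 2 × 13 × sin(45°)
= 13*sqrt(2)

13*sqrt(2)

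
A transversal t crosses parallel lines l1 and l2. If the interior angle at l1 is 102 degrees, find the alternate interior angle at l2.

Alternate interior angles are equal: 102 degrees.

102 degrees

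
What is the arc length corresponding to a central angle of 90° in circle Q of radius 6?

Arc length = 2πr × θ/360
= 2π × 6 × 1/4
= 3*pi

3*pi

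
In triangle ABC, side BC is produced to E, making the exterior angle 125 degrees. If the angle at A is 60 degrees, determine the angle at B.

The exterior angle theorem states that an exterior angle equals the sum of the two non-adjacent interior angles.
So 125 = 60 + angle B, which gives angle B = 125 - 60 = 65 degrees.

65 degrees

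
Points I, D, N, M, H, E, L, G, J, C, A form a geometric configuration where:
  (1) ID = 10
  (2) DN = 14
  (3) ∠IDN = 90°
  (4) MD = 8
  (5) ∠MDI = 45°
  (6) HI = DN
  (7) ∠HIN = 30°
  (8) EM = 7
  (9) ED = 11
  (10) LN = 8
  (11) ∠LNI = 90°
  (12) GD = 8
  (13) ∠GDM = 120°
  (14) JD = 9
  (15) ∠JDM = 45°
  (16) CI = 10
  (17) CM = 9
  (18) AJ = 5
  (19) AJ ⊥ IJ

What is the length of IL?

Step 1: By the law of cosines on triangle NDI: NI² = 14² + 10² − 2·14·10·cos(90°) = 296, so NI = 2·√74.
Step 2: By the law of cosines on triangle INL: IL² = (2·√74)² + 8² − 2·2·√74·8·cos(90°) = 360, so IL = 6·√10.

Therefore, the length of IL = 6·√10.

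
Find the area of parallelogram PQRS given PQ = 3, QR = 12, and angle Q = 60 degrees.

The area of a parallelogram equals the product of two adjacent sides times the sine of the included angle.
This is because the height equals 12 * sin(60°) = 6*sqrt(3).
Area = 3 * 6*sqrt(3) = 18*sqrt(3)

18*sqrt(3)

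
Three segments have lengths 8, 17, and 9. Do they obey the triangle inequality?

The longest side is 17. The other two sides sum to 8 + 9 = 17.
Since 17 ≤ 17, the two shorter sides cannot reach around to close the triangle.

No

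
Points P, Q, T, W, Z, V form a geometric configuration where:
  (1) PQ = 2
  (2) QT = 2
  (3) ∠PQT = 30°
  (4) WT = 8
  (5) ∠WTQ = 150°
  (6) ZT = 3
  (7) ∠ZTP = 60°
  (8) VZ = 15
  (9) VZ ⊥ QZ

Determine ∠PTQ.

Step 1: By the law of cosines on triangle TQP: TP² = 2² + 2² − 2·2·2·cos(30°) = 1.07, so TP ≈ 1.04.
Step 2: By the inverse law of cosines on triangle PTQ: cos(∠PTQ) = (1.04² + 2² − 2²) / (2·1.04·2) = 1.07/4.14 = 0.2588, so ∠PTQ = 75°.

Therefore, the measure of angle ∠PTQ = 75°.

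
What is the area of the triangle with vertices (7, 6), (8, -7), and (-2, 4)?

Shoelace: Area = (1/2)|7(-7-4) + 8(4-6) + -2(6--7)| = (1/2)(119) = 119/2

119/2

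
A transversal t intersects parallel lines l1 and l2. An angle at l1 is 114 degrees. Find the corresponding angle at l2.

Corresponding angles are equal: 114 degrees.

114 degrees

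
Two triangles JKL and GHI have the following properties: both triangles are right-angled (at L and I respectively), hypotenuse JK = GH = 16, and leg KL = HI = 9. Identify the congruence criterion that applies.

The given information provides:
both triangles are right-angled (at L and I respectively), hypotenuse JK = GH = 16, and leg KL = HI = 9
This matches the HL congruence theorem.
The hypotenuse and one leg of two right triangles are equal (Hypotenuse-Leg).

HL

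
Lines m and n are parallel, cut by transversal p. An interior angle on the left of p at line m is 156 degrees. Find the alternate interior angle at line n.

Alternate interior angles lie on opposite sides of the transversal, between the parallel lines.
By the alternate interior angle theorem, they are equal: 156 degrees.

156 degrees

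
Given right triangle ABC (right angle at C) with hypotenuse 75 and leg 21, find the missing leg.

BC = sqrt(75^2 - 21^2) = sqrt(5184) = 72

72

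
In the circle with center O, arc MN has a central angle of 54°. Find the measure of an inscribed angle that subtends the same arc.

An inscribed angle intercepts an arc from a point on the circle, while the central angle intercepts the same arc from the center.
The inscribed angle is always half the central angle: 54° / 2 = 27°.

27°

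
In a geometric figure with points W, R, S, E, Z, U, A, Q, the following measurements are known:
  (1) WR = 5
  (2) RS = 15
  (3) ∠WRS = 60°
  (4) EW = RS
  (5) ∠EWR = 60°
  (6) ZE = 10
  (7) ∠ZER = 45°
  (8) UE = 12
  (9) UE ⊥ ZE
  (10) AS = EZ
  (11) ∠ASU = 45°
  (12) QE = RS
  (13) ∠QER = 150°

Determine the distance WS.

Step 1: By the law of cosines on triangle WRS: WS² = 5² + 15² − 2·5·15·cos(60°) = 175, so WS = 5·√7.

Therefore, the length of WS = 5·√7.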